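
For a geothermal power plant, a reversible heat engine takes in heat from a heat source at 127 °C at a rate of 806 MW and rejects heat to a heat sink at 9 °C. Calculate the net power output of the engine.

T_H = 127 °C → 127 + 273.15 = 400.15 K.
T_C = 9 °C → 9 + 273.15 = 282.15 K.
Carnot efficiency: η = 1 − T_C/T_H = 1 − 282.15/400.15 = 0.2949.
W = η·Q_H = 0.2949 × 806 = 237.7 MW.

Ẇ ≈ 237.7 MW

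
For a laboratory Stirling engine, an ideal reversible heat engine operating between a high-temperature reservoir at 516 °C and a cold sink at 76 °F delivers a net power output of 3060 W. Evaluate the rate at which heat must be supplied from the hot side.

Q̇_H ≈ 4913 W

T_H = 516 °C → 516 + 273.15 = 789.15 K.
T_C = 76 °F → (76 − 32) × 5/9 = 24.44 °C = 297.59 K.
η_rev = 1 − T_C/T_H = 1 − 297.59/789.15 = 0.6229.
Q_H = W/η = 3060/0.6229 = 4913 W.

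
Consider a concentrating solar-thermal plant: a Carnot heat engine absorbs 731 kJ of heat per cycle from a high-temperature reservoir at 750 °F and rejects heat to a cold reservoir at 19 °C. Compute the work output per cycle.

T_H = 750 °F → (750 − 32) × 5/9 = 398.89 °C = 672.04 K.
T_C = 19 °C → 19 + 273.15 = 292.15 K.
For a reversible engine, η = 1 − T_C/T_H = 1 − 292.15/672.04 = 0.5653.
W = η·Q_H = 0.5653 × 731 = 413.2 kJ.

W ≈ 413.2 kJ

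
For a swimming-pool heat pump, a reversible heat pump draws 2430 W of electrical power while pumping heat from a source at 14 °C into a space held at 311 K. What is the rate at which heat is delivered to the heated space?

Q̇_H ≈ 31690 W

T_C = 14 °C → 14 + 273.15 = 287.15 K.
COP_HP = T_H/(T_H − T_C) = 311.00/23.85 = 13.0398.
Q_H = COP_HP · W = 13.0398 × 2430 = 31690 W.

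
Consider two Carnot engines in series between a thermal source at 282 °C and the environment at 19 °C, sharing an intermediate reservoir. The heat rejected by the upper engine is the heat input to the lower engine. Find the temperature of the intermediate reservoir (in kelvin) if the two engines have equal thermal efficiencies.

T_H = 282 °C → 282 + 273.15 = 555.15 K.
T_C = 19 °C → 19 + 273.15 = 292.15 K.
Equal efficiencies require 1 − T_m/T_H = 1 − T_C/T_m, i.e. T_m/T_H = T_C/T_m, so T_m = √(T_H·T_C) = √(555.15 × 292.15) = 403 K.

T_m ≈ 403 K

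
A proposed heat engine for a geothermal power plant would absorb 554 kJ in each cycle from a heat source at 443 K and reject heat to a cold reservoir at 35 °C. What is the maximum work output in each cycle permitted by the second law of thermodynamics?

W_max ≈ 168.6 kJ

T_C = 35 °C → 35 + 273.15 = 308.15 K.
The second-law ceiling is the Carnot efficiency, η_max = 1 − T_C/T_H = 1 − 308.15/443.00 = 0.3044.
W_max = η_max · Q_H = 0.3044 × 554 = 168.6 kJ.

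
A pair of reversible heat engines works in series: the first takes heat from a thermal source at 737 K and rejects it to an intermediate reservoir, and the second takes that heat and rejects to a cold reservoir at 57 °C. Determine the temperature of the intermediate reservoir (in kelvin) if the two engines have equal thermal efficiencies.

T_C = 57 °C → 57 + 273.15 = 330.15 K.
Equal efficiencies require 1 − T_m/T_H = 1 − T_C/T_m, i.e. T_m/T_H = T_C/T_m, so T_m = √(T_H·T_C) = √(737.00 × 330.15) = 493.3 K.

T_m ≈ 493.3 K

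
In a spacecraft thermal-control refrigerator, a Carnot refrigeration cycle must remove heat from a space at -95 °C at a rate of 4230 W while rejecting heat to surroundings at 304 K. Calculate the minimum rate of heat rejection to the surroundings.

T_C = -95 °C → -95 + 273.15 = 178.15 K.
For a reversible cycle Q_H/Q_C = T_H/T_C, so Q_H = Q_C·T_H/T_C = 4230 × 304.00/178.15 = 7220 W.

Q̇_H ≈ 7220 W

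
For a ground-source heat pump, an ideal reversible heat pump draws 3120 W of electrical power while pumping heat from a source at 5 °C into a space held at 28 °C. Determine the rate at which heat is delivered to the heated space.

Q̇_H ≈ 40850 W

T_H = 28 °C → 28 + 273.15 = 301.15 K.
T_C = 5 °C → 5 + 273.15 = 278.15 K.
The Carnot heat-pump COP is COP_HP = T_H/(T_H − T_C) = 301.15/23.00 = 13.0935.
Q_H = COP_HP · W = 13.0935 × 3120 = 40850 W.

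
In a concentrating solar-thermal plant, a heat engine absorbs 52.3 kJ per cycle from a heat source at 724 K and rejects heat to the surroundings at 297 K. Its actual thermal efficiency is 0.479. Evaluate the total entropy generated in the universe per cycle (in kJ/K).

W = η·Q_H = 0.479 × 52.3 = 25.05 kJ, so Q_C = Q_H − W = 27.25 kJ.
Entropy balance on the reservoirs: −Q_H/T_H = -0.07224 kJ/K, +Q_C/T_C = 0.09175 kJ/K.
ΔS_univ = −Q_H/T_H + Q_C/T_C = 0.0195 kJ/K (> 0, since η = 0.479 < η_Carnot = 0.590).

ΔS_univ ≈ 0.0195 kJ/K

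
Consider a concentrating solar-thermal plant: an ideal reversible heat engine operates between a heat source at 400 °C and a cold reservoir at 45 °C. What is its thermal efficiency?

η ≈ 0.5274

T_H = 400 °C → 400 + 273.15 = 673.15 K.
T_C = 45 °C → 45 + 273.15 = 318.15 K.
Carnot efficiency: η = 1 − T_C/T_H = 1 − 318.15/673.15 = 0.5274.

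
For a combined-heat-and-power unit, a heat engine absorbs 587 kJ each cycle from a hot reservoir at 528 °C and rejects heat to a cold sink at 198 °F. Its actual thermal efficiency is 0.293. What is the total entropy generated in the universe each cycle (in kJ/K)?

ΔS_univ ≈ 0.403 kJ/K

T_H = 528 °C → 528 + 273.15 = 801.15 K.
T_C = 198 °F → (198 − 32) × 5/9 = 92.22 °C = 365.37 K.
W = η·Q_H = 0.293 × 587 = 172.0 kJ, so Q_C = Q_H − W = 415.0 kJ.
The hot reservoir loses entropy Q_H/T_H = 587/801.15 = 0.7327 kJ/K; the cold reservoir gains Q_C/T_C = 415.0/365.37 = 1.136 kJ/K.
ΔS_univ = −Q_H/T_H + Q_C/T_C = 0.403 kJ/K (> 0, since η = 0.293 < η_Carnot = 0.544).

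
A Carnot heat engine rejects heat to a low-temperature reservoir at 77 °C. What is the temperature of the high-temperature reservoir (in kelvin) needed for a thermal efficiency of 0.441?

T_C = 77 °C → 77 + 273.15 = 350.15 K.
From η = 1 − T_C/T_H, solving for T_H gives T_H = T_C/(1 − η) = 350.15/(1 − 0.441) = 626 K.

T_H ≈ 626 K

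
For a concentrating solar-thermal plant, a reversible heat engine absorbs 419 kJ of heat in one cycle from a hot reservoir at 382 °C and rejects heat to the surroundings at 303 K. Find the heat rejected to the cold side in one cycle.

Q_C ≈ 194 kJ

T_H = 382 °C → 382 + 273.15 = 655.15 K.
Since the cycle is reversible, η = 1 − T_C/T_H = 1 − 303.00/655.15 = 0.5375.
For a reversible cycle Q_C/Q_H = T_C/T_H, so Q_C = 419 × 303.00/655.15 = 194 kJ.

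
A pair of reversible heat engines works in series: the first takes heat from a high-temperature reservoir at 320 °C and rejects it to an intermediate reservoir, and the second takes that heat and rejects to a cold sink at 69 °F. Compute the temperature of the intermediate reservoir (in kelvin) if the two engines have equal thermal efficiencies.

T_m ≈ 417 K

T_H = 320 °C → 320 + 273.15 = 593.15 K.
T_C = 69 °F → (69 − 32) × 5/9 = 20.56 °C = 293.71 K.
Equal efficiencies require 1 − T_m/T_H = 1 − T_C/T_m, i.e. T_m/T_H = T_C/T_m, so T_m = √(T_H·T_C) = √(593.15 × 293.71) = 417 K.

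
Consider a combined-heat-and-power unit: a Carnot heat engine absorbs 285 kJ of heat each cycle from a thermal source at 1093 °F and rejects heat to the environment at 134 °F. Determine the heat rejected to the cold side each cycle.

T_H = 1093 °F → (1093 − 32) × 5/9 = 589.44 °C = 862.59 K.
T_C = 134 °F → (134 − 32) × 5/9 = 56.67 °C = 329.82 K.
Carnot efficiency: η = 1 − T_C/T_H = 1 − 329.82/862.59 = 0.6176.
For a reversible cycle Q_C/Q_H = T_C/T_H, so Q_C = 285 × 329.82/862.59 = 109.0 kJ.

Q_C ≈ 109.0 kJ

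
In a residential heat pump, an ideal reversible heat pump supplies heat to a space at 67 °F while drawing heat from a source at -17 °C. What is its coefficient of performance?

COP_HP ≈ 8.03

T_H = 67 °F → (67 − 32) × 5/9 = 19.44 °C = 292.59 K.
T_C = -17 °C → -17 + 273.15 = 256.15 K.
The Carnot heat-pump COP is COP_HP = T_H/(T_H − T_C) = 292.59/(292.59 − 256.15) = 8.03.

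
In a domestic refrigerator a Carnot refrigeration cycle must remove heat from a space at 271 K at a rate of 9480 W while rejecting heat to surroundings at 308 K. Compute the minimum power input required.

The reversible coefficient of performance is COP_R = T_C/(T_H − T_C) = 271.00/37.00 = 7.3243.
W = Q_C/COP_R = 9480/7.3243 = 1290 W.

Ẇ_in ≈ 1290 W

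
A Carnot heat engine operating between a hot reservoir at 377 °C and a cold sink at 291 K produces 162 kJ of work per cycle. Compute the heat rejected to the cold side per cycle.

Q_C ≈ 131 kJ

T_H = 377 °C → 377 + 273.15 = 650.15 K.
For a reversible engine, η = 1 − T_C/T_H = 1 − 291.00/650.15 = 0.5524.
Since Q_C/Q_H = T_C/T_H and Q_H = W/η, Q_C = W·T_C/(T_H − T_C) = 162 × 291.00/359.15 = 131 kJ.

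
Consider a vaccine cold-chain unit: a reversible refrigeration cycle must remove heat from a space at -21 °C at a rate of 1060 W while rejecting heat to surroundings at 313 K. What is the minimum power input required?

T_C = -21 °C → -21 + 273.15 = 252.15 K.
COP_R = T_C/(T_H − T_C) = 252.15/60.85 = 4.1438.
W = Q_C/COP_R = 1060/4.1438 = 256 W.

Ẇ_in ≈ 256 W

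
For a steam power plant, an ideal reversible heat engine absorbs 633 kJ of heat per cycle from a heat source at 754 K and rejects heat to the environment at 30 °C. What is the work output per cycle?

W ≈ 378 kJ

T_C = 30 °C → 30 + 273.15 = 303.15 K.
Since the cycle is reversible, η = 1 − T_C/T_H = 1 − 303.15/754.00 = 0.5979.
W = η·Q_H = 0.5979 × 633 = 378 kJ.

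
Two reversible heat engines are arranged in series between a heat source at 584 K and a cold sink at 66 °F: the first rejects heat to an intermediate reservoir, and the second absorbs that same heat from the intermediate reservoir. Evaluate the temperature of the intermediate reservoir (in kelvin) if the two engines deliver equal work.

T_C = 66 °F → (66 − 32) × 5/9 = 18.89 °C = 292.04 K.
For reversible stages Q_m = Q_H·(T_m/T_H). Setting W₁ = Q_H(1 − T_m/T_H) equal to W₂ = Q_m(1 − T_C/T_m) = Q_H·(T_m − T_C)/T_H gives T_H − T_m = T_m − T_C, so T_m = (T_H + T_C)/2 = (584.00 + 292.04)/2 = 438 K.

T_m ≈ 438 K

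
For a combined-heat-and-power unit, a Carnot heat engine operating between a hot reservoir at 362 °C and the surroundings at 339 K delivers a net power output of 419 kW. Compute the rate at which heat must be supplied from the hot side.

Q̇_H ≈ 899 kW

T_H = 362 °C → 362 + 273.15 = 635.15 K.
The Carnot efficiency is η = 1 − T_C/T_H = 1 − 339.00/635.15 = 0.4663.
Q_H = W/η = 419/0.4663 = 899 kW.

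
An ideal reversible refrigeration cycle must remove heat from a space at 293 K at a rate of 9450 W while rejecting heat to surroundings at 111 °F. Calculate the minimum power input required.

Ẇ_in ≈ 775 W

T_H = 111 °F → (111 − 32) × 5/9 = 43.89 °C = 317.04 K.
For a reversible refrigerator, COP_R = T_C/(T_H − T_C) = 293.00/24.04 = 12.1886.
W = Q_C/COP_R = 9450/12.1886 = 775 W.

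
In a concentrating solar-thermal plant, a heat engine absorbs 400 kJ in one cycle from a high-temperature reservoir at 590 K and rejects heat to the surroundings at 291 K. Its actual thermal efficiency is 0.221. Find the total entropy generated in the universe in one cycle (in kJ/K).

ΔS_univ ≈ 0.393 kJ/K

W = η·Q_H = 0.221 × 400 = 88.40 kJ, so Q_C = Q_H − W = 311.6 kJ.
Entropy balance on the reservoirs: −Q_H/T_H = -0.6780 kJ/K, +Q_C/T_C = 1.071 kJ/K.
ΔS_univ = −Q_H/T_H + Q_C/T_C = 0.393 kJ/K (> 0, since η = 0.221 < η_Carnot = 0.507).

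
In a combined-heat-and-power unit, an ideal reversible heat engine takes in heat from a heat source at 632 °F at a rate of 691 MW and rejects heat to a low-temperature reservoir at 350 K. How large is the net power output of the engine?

T_H = 632 °F → (632 − 32) × 5/9 = 333.33 °C = 606.48 K.
For a reversible engine, η = 1 − T_C/T_H = 1 − 350.00/606.48 = 0.4229.
W = η·Q_H = 0.4229 × 691 = 292.2 MW.

Ẇ ≈ 292.2 MW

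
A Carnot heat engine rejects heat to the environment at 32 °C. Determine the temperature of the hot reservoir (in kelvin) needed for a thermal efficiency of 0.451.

T_H ≈ 556 K

T_C = 32 °C → 32 + 273.15 = 305.15 K.
From η = 1 − T_C/T_H, solving for T_H gives T_H = T_C/(1 − η) = 305.15/(1 − 0.451) = 556 K.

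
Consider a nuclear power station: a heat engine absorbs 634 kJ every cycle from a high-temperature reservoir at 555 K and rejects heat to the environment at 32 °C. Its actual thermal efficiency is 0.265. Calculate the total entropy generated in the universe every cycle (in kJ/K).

ΔS_univ ≈ 0.385 kJ/K

T_C = 32 °C → 32 + 273.15 = 305.15 K.
W = η·Q_H = 0.265 × 634 = 168.0 kJ, so Q_C = Q_H − W = 466.0 kJ.
The hot reservoir loses entropy Q_H/T_H = 634/555.00 = 1.142 kJ/K; the cold reservoir gains Q_C/T_C = 466.0/305.15 = 1.527 kJ/K.
ΔS_univ = −Q_H/T_H + Q_C/T_C = 0.385 kJ/K (> 0, since η = 0.265 < η_Carnot = 0.450).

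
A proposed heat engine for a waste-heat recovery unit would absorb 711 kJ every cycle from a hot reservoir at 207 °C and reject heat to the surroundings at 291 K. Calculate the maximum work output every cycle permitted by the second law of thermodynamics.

W_max ≈ 280 kJ

T_H = 207 °C → 207 + 273.15 = 480.15 K.
The upper bound on efficiency is η_max = 1 − T_C/T_H = 1 − 291.00/480.15 = 0.3939.
W_max = η_max · Q_H = 0.3939 × 711 = 280 kJ.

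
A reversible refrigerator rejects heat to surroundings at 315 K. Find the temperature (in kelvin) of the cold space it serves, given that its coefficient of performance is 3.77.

T_C ≈ 249.0 K

COP_R = T_C/(T_H − T_C) ⇒ T_C = T_H·COP_R/(1 + COP_R) = 315.00 × 3.77/(1 + 3.77) = 249.0 K.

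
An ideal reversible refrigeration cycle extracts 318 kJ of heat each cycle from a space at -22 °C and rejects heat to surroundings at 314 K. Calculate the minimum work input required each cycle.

W_in ≈ 79.58 kJ

T_C = -22 °C → -22 + 273.15 = 251.15 K.
For a reversible refrigerator, COP_R = T_C/(T_H − T_C) = 251.15/62.85 = 3.9960.
W = Q_C/COP_R = 318/3.9960 = 79.58 kJ.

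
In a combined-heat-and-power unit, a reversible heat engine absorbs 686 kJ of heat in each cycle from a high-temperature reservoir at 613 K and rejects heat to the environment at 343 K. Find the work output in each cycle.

Carnot efficiency: η = 1 − T_C/T_H = 1 − 343.00/613.00 = 0.4405.
W = η·Q_H = 0.4405 × 686 = 302 kJ.

W ≈ 302 kJ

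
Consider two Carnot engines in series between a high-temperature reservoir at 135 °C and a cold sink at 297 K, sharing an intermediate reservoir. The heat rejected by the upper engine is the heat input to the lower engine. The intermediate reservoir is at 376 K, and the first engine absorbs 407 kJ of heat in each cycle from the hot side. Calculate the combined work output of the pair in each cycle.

T_H = 135 °C → 135 + 273.15 = 408.15 K.
Two reversible stages in series are equivalent to a single Carnot engine between T_H and T_C, so η_total = 1 − T_C/T_H = 1 − 297.00/408.15 = 0.2723.
W_total = η_total · Q_H = 0.2723 × 407 = 111 kJ.

W_total ≈ 111 kJ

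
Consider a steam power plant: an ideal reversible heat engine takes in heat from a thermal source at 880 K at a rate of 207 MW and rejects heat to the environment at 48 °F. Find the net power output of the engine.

T_C = 48 °F → (48 − 32) × 5/9 = 8.89 °C = 282.04 K.
For a reversible engine, η = 1 − T_C/T_H = 1 − 282.04/880.00 = 0.6795.
W = η·Q_H = 0.6795 × 207 = 141 MW.

Ẇ ≈ 141 MW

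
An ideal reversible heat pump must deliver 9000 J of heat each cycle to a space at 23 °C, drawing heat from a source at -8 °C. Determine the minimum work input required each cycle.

W_in ≈ 942 J

T_H = 23 °C → 23 + 273.15 = 296.15 K.
T_C = -8 °C → -8 + 273.15 = 265.15 K.
The Carnot heat-pump COP is COP_HP = T_H/(T_H − T_C) = 296.15/31.00 = 9.5532.
W = Q_H/COP_HP = 9000/9.5532 = 942 J.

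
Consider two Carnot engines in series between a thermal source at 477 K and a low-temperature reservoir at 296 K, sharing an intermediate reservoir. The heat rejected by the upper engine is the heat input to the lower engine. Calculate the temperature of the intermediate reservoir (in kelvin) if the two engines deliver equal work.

T_m ≈ 386 K

For reversible stages Q_m = Q_H·(T_m/T_H). Setting W₁ = Q_H(1 − T_m/T_H) equal to W₂ = Q_m(1 − T_C/T_m) = Q_H·(T_m − T_C)/T_H gives T_H − T_m = T_m − T_C, so T_m = (T_H + T_C)/2 = (477.00 + 296.00)/2 = 386 K.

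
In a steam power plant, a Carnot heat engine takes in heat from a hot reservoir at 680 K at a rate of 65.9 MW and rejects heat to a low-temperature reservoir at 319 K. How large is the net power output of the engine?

Ẇ ≈ 35.0 MW

For a reversible engine, η = 1 − T_C/T_H = 1 − 319.00/680.00 = 0.5309.
W = η·Q_H = 0.5309 × 65.9 = 35.0 MW.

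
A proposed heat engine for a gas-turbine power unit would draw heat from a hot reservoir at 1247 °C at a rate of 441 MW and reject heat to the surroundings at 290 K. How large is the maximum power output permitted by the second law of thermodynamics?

Ẇ_max ≈ 357 MW

T_H = 1247 °C → 1247 + 273.15 = 1520.15 K.
The upper bound on efficiency is η_max = 1 − T_C/T_H = 1 − 290.00/1520.15 = 0.8092.
W_max = η_max · Q_H = 0.8092 × 441 = 357 MW.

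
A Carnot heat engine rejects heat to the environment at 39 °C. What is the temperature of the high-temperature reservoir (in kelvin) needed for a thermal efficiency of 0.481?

T_H ≈ 601.4 K

T_C = 39 °C → 39 + 273.15 = 312.15 K.
From η = 1 − T_C/T_H, solving for T_H gives T_H = T_C/(1 − η) = 312.15/(1 − 0.481) = 601.4 K.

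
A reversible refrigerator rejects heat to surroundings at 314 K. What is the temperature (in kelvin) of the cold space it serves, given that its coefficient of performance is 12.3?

COP_R = T_C/(T_H − T_C) ⇒ T_C = T_H·COP_R/(1 + COP_R) = 314.00 × 12.3/(1 + 12.3) = 290 K.

T_C ≈ 290 K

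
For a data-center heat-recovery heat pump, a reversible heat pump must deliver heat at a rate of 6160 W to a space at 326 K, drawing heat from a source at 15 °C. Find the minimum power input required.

Ẇ_in ≈ 715 W

T_C = 15 °C → 15 + 273.15 = 288.15 K.
Reversible heating COP: COP_HP = T_H/(T_H − T_C) = 326.00/37.85 = 8.6129.
W = Q_H/COP_HP = 6160/8.6129 = 715 W.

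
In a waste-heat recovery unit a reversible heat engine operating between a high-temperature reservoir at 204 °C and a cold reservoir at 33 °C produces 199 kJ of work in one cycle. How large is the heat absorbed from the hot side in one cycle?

Q_H ≈ 555 kJ

T_H = 204 °C → 204 + 273.15 = 477.15 K.
T_C = 33 °C → 33 + 273.15 = 306.15 K.
η_rev = 1 − T_C/T_H = 1 − 306.15/477.15 = 0.3584.
Q_H = W/η = 199/0.3584 = 555 kJ.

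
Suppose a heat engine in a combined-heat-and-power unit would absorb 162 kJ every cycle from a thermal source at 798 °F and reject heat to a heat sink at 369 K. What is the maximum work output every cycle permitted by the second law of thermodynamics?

T_H = 798 °F → (798 − 32) × 5/9 = 425.56 °C = 698.71 K.
No engine can exceed the Carnot limit: η_max = 1 − T_C/T_H = 1 − 369.00/698.71 = 0.4719.
W_max = η_max · Q_H = 0.4719 × 162 = 76.4 kJ.

W_max ≈ 76.4 kJ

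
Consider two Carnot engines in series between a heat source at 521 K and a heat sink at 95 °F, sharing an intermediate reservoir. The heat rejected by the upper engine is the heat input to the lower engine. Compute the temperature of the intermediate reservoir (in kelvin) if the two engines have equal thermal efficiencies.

T_C = 95 °F → (95 − 32) × 5/9 = 35.00 °C = 308.15 K.
Equal efficiencies require 1 − T_m/T_H = 1 − T_C/T_m, i.e. T_m/T_H = T_C/T_m, so T_m = √(T_H·T_C) = √(521.00 × 308.15) = 401 K.

T_m ≈ 401 K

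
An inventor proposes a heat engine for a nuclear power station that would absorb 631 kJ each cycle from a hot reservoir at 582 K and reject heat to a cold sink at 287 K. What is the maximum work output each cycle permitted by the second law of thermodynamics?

By the Carnot theorem, η_max = 1 − T_C/T_H = 1 − 287.00/582.00 = 0.5069.
W_max = η_max · Q_H = 0.5069 × 631 = 320 kJ.

W_max ≈ 320 kJ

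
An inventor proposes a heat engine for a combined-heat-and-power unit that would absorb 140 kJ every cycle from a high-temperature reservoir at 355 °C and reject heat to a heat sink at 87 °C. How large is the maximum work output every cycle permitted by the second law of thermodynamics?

W_max ≈ 59.73 kJ

T_H = 355 °C → 355 + 273.15 = 628.15 K.
T_C = 87 °C → 87 + 273.15 = 360.15 K.
No engine can exceed the Carnot limit: η_max = 1 − T_C/T_H = 1 − 360.15/628.15 = 0.4266.
W_max = η_max · Q_H = 0.4266 × 140 = 59.73 kJ.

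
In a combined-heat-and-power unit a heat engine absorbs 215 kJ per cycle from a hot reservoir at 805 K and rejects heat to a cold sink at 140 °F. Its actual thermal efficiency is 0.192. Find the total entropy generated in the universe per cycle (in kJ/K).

ΔS_univ ≈ 0.254 kJ/K

T_C = 140 °F → (140 − 32) × 5/9 = 60.00 °C = 333.15 K.
W = η·Q_H = 0.192 × 215 = 41.28 kJ, so Q_C = Q_H − W = 173.7 kJ.
Reservoir entropy changes: ΔS_H = −Q_H/T_H = −215/805.00 = -0.2671 kJ/K and ΔS_C = +Q_C/T_C = 173.7/333.15 = 0.5214 kJ/K.
ΔS_univ = −Q_H/T_H + Q_C/T_C = 0.254 kJ/K (> 0, since η = 0.192 < η_Carnot = 0.586).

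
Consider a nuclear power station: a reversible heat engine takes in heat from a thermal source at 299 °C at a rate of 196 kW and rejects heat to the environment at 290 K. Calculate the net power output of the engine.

Ẇ ≈ 96.66 kW

T_H = 299 °C → 299 + 273.15 = 572.15 K.
The Carnot efficiency is η = 1 − T_C/T_H = 1 − 290.00/572.15 = 0.4931.
W = η·Q_H = 0.4931 × 196 = 96.66 kW.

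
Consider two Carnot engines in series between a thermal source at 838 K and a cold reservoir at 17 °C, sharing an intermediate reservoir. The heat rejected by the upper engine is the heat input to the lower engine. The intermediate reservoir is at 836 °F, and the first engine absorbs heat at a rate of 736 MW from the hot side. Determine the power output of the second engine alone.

Ẇ₂ ≈ 377.4 MW

T_C = 17 °C → 17 + 273.15 = 290.15 K.
T_m = 836 °F → (836 − 32) × 5/9 = 446.67 °C = 719.82 K.
Heat entering the second stage: Q_m = Q_H·(T_m/T_H) = 736 × 719.82/838.00 = 632.2 MW.
Second-stage efficiency η₂ = 1 − T_C/T_m = 1 − 290.15/719.82 = 0.5969, so W₂ = η₂·Q_m = 377.4 MW.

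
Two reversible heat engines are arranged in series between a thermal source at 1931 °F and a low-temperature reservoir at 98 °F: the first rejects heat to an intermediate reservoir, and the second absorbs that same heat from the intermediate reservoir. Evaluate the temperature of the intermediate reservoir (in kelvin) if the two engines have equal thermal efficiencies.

T_H = 1931 °F → (1931 − 32) × 5/9 = 1055.00 °C = 1328.15 K.
T_C = 98 °F → (98 − 32) × 5/9 = 36.67 °C = 309.82 K.
Equal efficiencies require 1 − T_m/T_H = 1 − T_C/T_m, i.e. T_m/T_H = T_C/T_m, so T_m = √(T_H·T_C) = √(1328.15 × 309.82) = 641 K.

T_m ≈ 641 K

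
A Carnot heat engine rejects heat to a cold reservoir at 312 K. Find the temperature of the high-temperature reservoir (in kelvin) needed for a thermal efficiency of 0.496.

T_H ≈ 619 K

From η = 1 − T_C/T_H, solving for T_H gives T_H = T_C/(1 − η) = 312.00/(1 − 0.496) = 619 K.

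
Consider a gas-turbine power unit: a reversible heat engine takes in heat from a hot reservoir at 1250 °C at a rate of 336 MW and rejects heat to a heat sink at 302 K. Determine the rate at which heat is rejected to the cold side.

T_H = 1250 °C → 1250 + 273.15 = 1523.15 K.
Carnot efficiency: η = 1 − T_C/T_H = 1 − 302.00/1523.15 = 0.8017.
For a reversible cycle Q_C/Q_H = T_C/T_H, so Q_C = 336 × 302.00/1523.15 = 66.6 MW.

Q̇_C ≈ 66.6 MW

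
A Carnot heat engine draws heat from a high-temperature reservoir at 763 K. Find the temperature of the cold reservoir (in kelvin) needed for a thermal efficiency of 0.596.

From η = 1 − T_C/T_H, T_C = T_H·(1 − η) = 763.00 × (1 − 0.596) = 308.3 K.

T_C ≈ 308.3 K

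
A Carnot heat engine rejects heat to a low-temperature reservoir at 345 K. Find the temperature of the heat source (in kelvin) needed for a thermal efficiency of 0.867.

T_H ≈ 2594 K

From η = 1 − T_C/T_H, solving for T_H gives T_H = T_C/(1 − η) = 345.00/(1 − 0.867) = 2594 K.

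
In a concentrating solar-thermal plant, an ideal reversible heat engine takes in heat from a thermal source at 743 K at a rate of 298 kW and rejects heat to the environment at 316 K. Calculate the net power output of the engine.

Ẇ ≈ 171.3 kW

η_rev = 1 − T_C/T_H = 1 − 316.00/743.00 = 0.5747.
W = η·Q_H = 0.5747 × 298 = 171.3 kW.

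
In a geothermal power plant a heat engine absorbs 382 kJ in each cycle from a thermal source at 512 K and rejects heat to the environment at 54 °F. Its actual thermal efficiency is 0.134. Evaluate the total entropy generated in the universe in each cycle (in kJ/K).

T_C = 54 °F → (54 − 32) × 5/9 = 12.22 °C = 285.37 K.
W = η·Q_H = 0.134 × 382 = 51.19 kJ, so Q_C = Q_H − W = 330.8 kJ.
The hot reservoir loses entropy Q_H/T_H = 382/512.00 = 0.7461 kJ/K; the cold reservoir gains Q_C/T_C = 330.8/285.37 = 1.159 kJ/K.
ΔS_univ = −Q_H/T_H + Q_C/T_C = 0.413 kJ/K (> 0, since η = 0.134 < η_Carnot = 0.443).

ΔS_univ ≈ 0.413 kJ/K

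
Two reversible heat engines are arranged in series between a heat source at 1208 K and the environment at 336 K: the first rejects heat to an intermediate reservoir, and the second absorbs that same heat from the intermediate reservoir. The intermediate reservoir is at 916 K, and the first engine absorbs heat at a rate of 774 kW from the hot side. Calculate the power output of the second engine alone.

Ẇ₂ ≈ 372 kW

Heat entering the second stage: Q_m = Q_H·(T_m/T_H) = 774 × 916.00/1208.00 = 587 kW.
Second-stage efficiency η₂ = 1 − T_C/T_m = 1 − 336.00/916.00 = 0.6332, so W₂ = η₂·Q_m = 372 kW.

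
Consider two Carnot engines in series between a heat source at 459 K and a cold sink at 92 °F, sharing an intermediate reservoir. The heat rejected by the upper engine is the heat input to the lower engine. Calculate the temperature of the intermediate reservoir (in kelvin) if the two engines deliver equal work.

T_C = 92 °F → (92 − 32) × 5/9 = 33.33 °C = 306.48 K.
For reversible stages Q_m = Q_H·(T_m/T_H). Setting W₁ = Q_H(1 − T_m/T_H) equal to W₂ = Q_m(1 − T_C/T_m) = Q_H·(T_m − T_C)/T_H gives T_H − T_m = T_m − T_C, so T_m = (T_H + T_C)/2 = (459.00 + 306.48)/2 = 382.7 K.

T_m ≈ 382.7 K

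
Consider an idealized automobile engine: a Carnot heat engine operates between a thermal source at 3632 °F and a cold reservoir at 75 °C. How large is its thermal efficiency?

T_H = 3632 °F → (3632 − 32) × 5/9 = 2000.00 °C = 2273.15 K.
T_C = 75 °C → 75 + 273.15 = 348.15 K.
The Carnot efficiency is η = 1 − T_C/T_H = 1 − 348.15/2273.15 = 0.8468.

η ≈ 0.8468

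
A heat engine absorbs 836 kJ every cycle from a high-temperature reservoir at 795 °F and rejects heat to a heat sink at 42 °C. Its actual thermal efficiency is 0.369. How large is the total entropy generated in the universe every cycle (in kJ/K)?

T_H = 795 °F → (795 − 32) × 5/9 = 423.89 °C = 697.04 K.
T_C = 42 °C → 42 + 273.15 = 315.15 K.
W = η·Q_H = 0.369 × 836 = 308.5 kJ, so Q_C = Q_H − W = 527.5 kJ.
The hot reservoir loses entropy Q_H/T_H = 836/697.04 = 1.199 kJ/K; the cold reservoir gains Q_C/T_C = 527.5/315.15 = 1.674 kJ/K.
ΔS_univ = −Q_H/T_H + Q_C/T_C = 0.474 kJ/K (> 0, since η = 0.369 < η_Carnot = 0.548).

ΔS_univ ≈ 0.474 kJ/K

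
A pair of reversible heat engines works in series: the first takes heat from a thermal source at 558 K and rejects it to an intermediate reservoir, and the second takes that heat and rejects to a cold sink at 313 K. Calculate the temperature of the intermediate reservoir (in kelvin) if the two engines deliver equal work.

For reversible stages Q_m = Q_H·(T_m/T_H). Setting W₁ = Q_H(1 − T_m/T_H) equal to W₂ = Q_m(1 − T_C/T_m) = Q_H·(T_m − T_C)/T_H gives T_H − T_m = T_m − T_C, so T_m = (T_H + T_C)/2 = (558.00 + 313.00)/2 = 435.5 K.

T_m ≈ 435.5 K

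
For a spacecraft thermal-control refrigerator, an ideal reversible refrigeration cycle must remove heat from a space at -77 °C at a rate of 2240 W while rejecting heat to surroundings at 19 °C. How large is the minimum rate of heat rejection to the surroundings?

T_H = 19 °C → 19 + 273.15 = 292.15 K.
T_C = -77 °C → -77 + 273.15 = 196.15 K.
For a reversible cycle Q_H/Q_C = T_H/T_C, so Q_H = Q_C·T_H/T_C = 2240 × 292.15/196.15 = 3340 W.

Q̇_H ≈ 3340 W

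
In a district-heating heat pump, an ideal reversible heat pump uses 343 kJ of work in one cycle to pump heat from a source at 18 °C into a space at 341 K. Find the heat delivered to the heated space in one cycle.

Q_H ≈ 2350 kJ

T_C = 18 °C → 18 + 273.15 = 291.15 K.
The Carnot heat-pump COP is COP_HP = T_H/(T_H − T_C) = 341.00/49.85 = 6.8405.
Q_H = COP_HP · W = 6.8405 × 343 = 2350 kJ.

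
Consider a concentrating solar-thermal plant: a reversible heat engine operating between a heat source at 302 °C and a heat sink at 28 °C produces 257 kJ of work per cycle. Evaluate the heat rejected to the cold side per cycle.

Q_C ≈ 282 kJ

T_H = 302 °C → 302 + 273.15 = 575.15 K.
T_C = 28 °C → 28 + 273.15 = 301.15 K.
η_rev = 1 − T_C/T_H = 1 − 301.15/575.15 = 0.4764.
Since Q_C/Q_H = T_C/T_H and Q_H = W/η, Q_C = W·T_C/(T_H − T_C) = 257 × 301.15/274.00 = 282 kJ.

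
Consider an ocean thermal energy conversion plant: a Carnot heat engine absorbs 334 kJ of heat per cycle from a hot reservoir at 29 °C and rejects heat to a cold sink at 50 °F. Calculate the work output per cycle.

T_H = 29 °C → 29 + 273.15 = 302.15 K.
T_C = 50 °F → (50 − 32) × 5/9 = 10.00 °C = 283.15 K.
η_rev = 1 − T_C/T_H = 1 − 283.15/302.15 = 0.0629.
W = η·Q_H = 0.0629 × 334 = 21.00 kJ.

W ≈ 21.00 kJ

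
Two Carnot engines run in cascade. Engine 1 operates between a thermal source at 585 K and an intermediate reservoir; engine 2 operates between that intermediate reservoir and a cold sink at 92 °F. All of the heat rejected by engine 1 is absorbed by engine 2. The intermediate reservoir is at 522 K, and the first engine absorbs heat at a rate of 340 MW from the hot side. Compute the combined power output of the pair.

Ẇ_total ≈ 162 MW

T_C = 92 °F → (92 − 32) × 5/9 = 33.33 °C = 306.48 K.
Two reversible stages in series are equivalent to a single Carnot engine between T_H and T_C, so η_total = 1 − T_C/T_H = 1 − 306.48/585.00 = 0.4761.
W_total = η_total · Q_H = 0.4761 × 340 = 162 MW.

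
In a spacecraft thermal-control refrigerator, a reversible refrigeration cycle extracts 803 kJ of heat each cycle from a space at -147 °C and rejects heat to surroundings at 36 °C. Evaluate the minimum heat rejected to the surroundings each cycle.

T_H = 36 °C → 36 + 273.15 = 309.15 K.
T_C = -147 °C → -147 + 273.15 = 126.15 K.
For a reversible cycle Q_H/Q_C = T_H/T_C, so Q_H = Q_C·T_H/T_C = 803 × 309.15/126.15 = 1970 kJ.

Q_H ≈ 1970 kJ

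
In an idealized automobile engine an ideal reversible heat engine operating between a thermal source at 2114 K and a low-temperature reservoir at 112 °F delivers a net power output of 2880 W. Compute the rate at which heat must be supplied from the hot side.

Q̇_H ≈ 3390 W

T_C = 112 °F → (112 − 32) × 5/9 = 44.44 °C = 317.59 K.
η_rev = 1 − T_C/T_H = 1 − 317.59/2114.00 = 0.8498.
Q_H = W/η = 2880/0.8498 = 3390 W.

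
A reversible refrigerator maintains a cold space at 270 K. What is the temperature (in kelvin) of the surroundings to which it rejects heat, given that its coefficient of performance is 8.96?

T_H ≈ 300 K

COP_R = T_C/(T_H − T_C) ⇒ T_H = T_C·(1 + 1/COP_R) = 270.00 × (1 + 1/8.96) = 300 K.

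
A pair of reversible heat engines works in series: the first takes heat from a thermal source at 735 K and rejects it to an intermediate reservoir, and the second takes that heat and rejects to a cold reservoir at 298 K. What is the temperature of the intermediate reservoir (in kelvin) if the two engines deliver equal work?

T_m ≈ 516.5 K

For reversible stages Q_m = Q_H·(T_m/T_H). Setting W₁ = Q_H(1 − T_m/T_H) equal to W₂ = Q_m(1 − T_C/T_m) = Q_H·(T_m − T_C)/T_H gives T_H − T_m = T_m − T_C, so T_m = (T_H + T_C)/2 = (735.00 + 298.00)/2 = 516.5 K.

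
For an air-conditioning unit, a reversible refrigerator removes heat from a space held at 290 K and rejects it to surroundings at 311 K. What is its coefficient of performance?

COP_R ≈ 13.8

The reversible coefficient of performance is COP_R = T_C/(T_H − T_C) = 290.00/(311.00 − 290.00) = 13.8.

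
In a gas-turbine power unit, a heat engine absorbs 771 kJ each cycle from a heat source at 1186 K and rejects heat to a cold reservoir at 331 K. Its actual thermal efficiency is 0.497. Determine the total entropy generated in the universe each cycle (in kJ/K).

W = η·Q_H = 0.497 × 771 = 383.2 kJ, so Q_C = Q_H − W = 387.8 kJ.
The hot reservoir loses entropy Q_H/T_H = 771/1186.00 = 0.6501 kJ/K; the cold reservoir gains Q_C/T_C = 387.8/331.00 = 1.172 kJ/K.
ΔS_univ = −Q_H/T_H + Q_C/T_C = 0.522 kJ/K (> 0, since η = 0.497 < η_Carnot = 0.721).

ΔS_univ ≈ 0.522 kJ/K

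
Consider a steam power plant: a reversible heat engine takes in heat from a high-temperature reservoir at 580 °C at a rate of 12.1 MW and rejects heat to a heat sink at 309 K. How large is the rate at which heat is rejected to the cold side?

T_H = 580 °C → 580 + 273.15 = 853.15 K.
The Carnot efficiency is η = 1 − T_C/T_H = 1 − 309.00/853.15 = 0.6378.
For a reversible cycle Q_C/Q_H = T_C/T_H, so Q_C = 12.1 × 309.00/853.15 = 4.38 MW.

Q̇_C ≈ 4.38 MW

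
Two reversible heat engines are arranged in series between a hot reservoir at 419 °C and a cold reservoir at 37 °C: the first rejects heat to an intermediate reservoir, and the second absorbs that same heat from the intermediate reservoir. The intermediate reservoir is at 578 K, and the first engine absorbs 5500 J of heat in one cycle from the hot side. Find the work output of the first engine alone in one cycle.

W₁ ≈ 907.1 J

T_H = 419 °C → 419 + 273.15 = 692.15 K.
T_C = 37 °C → 37 + 273.15 = 310.15 K.
First-stage efficiency η₁ = 1 − T_m/T_H = 1 − 578.00/692.15 = 0.1649.
W₁ = η₁·Q_H = 0.1649 × 5500 = 907.1 J.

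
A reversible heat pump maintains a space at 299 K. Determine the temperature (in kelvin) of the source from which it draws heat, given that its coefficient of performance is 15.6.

T_C ≈ 279.8 K

COP_HP = T_H/(T_H − T_C) ⇒ T_C = T_H·(COP_HP − 1)/COP_HP = 299.00 × (15.6 − 1)/15.6 = 279.8 K.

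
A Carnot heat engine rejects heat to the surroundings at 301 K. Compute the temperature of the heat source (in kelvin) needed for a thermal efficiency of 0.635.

From η = 1 − T_C/T_H, solving for T_H gives T_H = T_C/(1 − η) = 301.00/(1 − 0.635) = 824.7 K.

T_H ≈ 824.7 K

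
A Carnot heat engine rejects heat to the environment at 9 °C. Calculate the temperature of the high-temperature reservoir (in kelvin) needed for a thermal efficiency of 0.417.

T_H ≈ 484 K

T_C = 9 °C → 9 + 273.15 = 282.15 K.
From η = 1 − T_C/T_H, solving for T_H gives T_H = T_C/(1 − η) = 282.15/(1 − 0.417) = 484 K.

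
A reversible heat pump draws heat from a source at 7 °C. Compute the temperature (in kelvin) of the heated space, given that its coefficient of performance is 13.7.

T_C = 7 °C → 7 + 273.15 = 280.15 K.
COP_HP = T_H/(T_H − T_C) ⇒ T_H = T_C·COP_HP/(COP_HP − 1) = 280.15 × 13.7/(13.7 − 1) = 302.2 K.

T_H ≈ 302.2 K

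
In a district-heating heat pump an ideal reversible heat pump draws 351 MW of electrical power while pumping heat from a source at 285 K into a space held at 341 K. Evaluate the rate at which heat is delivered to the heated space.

Q̇_H ≈ 2140 MW

The Carnot heat-pump COP is COP_HP = T_H/(T_H − T_C) = 341.00/56.00 = 6.0893.
Q_H = COP_HP · W = 6.0893 × 351 = 2140 MW.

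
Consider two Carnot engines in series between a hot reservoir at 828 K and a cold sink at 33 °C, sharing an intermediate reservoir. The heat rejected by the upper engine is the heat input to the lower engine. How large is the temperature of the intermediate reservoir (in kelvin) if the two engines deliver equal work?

T_m ≈ 567.1 K

T_C = 33 °C → 33 + 273.15 = 306.15 K.
For reversible stages Q_m = Q_H·(T_m/T_H). Setting W₁ = Q_H(1 − T_m/T_H) equal to W₂ = Q_m(1 − T_C/T_m) = Q_H·(T_m − T_C)/T_H gives T_H − T_m = T_m − T_C, so T_m = (T_H + T_C)/2 = (828.00 + 306.15)/2 = 567.1 K.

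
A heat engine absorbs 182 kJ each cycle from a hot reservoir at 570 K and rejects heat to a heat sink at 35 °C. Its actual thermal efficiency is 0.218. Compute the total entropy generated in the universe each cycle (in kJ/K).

ΔS_univ ≈ 0.1426 kJ/K

T_C = 35 °C → 35 + 273.15 = 308.15 K.
W = η·Q_H = 0.218 × 182 = 39.68 kJ, so Q_C = Q_H − W = 142.3 kJ.
The hot reservoir loses entropy Q_H/T_H = 182/570.00 = 0.3193 kJ/K; the cold reservoir gains Q_C/T_C = 142.3/308.15 = 0.4619 kJ/K.
ΔS_univ = −Q_H/T_H + Q_C/T_C = 0.1426 kJ/K (> 0, since η = 0.218 < η_Carnot = 0.459).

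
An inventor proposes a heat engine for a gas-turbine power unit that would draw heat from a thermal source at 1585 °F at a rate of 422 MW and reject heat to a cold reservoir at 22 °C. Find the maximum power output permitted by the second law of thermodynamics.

T_H = 1585 °F → (1585 − 32) × 5/9 = 862.78 °C = 1135.93 K.
T_C = 22 °C → 22 + 273.15 = 295.15 K.
No engine can exceed the Carnot limit: η_max = 1 − T_C/T_H = 1 − 295.15/1135.93 = 0.7402.
W_max = η_max · Q_H = 0.7402 × 422 = 312 MW.

Ẇ_max ≈ 312 MW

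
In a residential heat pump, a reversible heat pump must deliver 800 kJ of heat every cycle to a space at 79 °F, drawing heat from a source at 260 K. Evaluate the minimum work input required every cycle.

T_H = 79 °F → (79 − 32) × 5/9 = 26.11 °C = 299.26 K.
For a reversible heat pump, COP_HP = T_H/(T_H − T_C) = 299.26/39.26 = 7.6223.
W = Q_H/COP_HP = 800/7.6223 = 105.0 kJ.

W_in ≈ 105.0 kJ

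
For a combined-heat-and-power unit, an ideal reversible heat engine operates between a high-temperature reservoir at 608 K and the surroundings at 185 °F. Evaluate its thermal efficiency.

T_C = 185 °F → (185 − 32) × 5/9 = 85.00 °C = 358.15 K.
Carnot efficiency: η = 1 − T_C/T_H = 1 − 358.15/608.00 = 0.411.

η ≈ 0.411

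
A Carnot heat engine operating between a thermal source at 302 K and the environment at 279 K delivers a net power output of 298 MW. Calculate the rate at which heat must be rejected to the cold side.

Carnot efficiency: η = 1 − T_C/T_H = 1 − 279.00/302.00 = 0.0762.
Since Q_C/Q_H = T_C/T_H and Q_H = W/η, Q_C = W·T_C/(T_H − T_C) = 298 × 279.00/23.00 = 3610 MW.

Q̇_C ≈ 3610 MW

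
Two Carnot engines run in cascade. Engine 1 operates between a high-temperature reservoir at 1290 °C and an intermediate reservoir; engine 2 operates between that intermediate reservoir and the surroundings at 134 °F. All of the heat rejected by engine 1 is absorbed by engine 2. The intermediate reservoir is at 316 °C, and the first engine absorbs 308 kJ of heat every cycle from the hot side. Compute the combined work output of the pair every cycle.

W_total ≈ 243.0 kJ

T_H = 1290 °C → 1290 + 273.15 = 1563.15 K.
T_C = 134 °F → (134 − 32) × 5/9 = 56.67 °C = 329.82 K.
Two reversible stages in series are equivalent to a single Carnot engine between T_H and T_C, so η_total = 1 − T_C/T_H = 1 − 329.82/1563.15 = 0.7890.
W_total = η_total · Q_H = 0.7890 × 308 = 243.0 kJ.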